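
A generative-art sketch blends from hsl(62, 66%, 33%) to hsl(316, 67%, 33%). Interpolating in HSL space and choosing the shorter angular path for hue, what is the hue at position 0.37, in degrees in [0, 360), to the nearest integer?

Hue: 316 − 62 = 254°, but |254| > 180 so the shorter arc goes the other way: Δh = 254 − 360 = -106°.
H = 62 + 0.37 × (-106) = 22.78 → 23°

23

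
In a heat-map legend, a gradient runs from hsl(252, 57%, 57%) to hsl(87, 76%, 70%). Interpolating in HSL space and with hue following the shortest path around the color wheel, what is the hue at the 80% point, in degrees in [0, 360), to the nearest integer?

120

Hue arc: Δh = 87 − 252 = -165° (|Δh| ≤ 180, already the shorter path).
H = 252 + 0.8 × (-165) = 120 → 120°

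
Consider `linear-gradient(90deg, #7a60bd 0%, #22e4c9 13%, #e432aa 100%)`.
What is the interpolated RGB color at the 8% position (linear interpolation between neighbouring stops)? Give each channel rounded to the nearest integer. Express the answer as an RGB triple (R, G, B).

(68, 177, 196)

8% lies between the 0% and 13% stops, so the local fraction is t = (8 − 0)/(13 − 0) = 8/13 ≈ 0.6154.
#7a60bd → (122, 96, 189); #22e4c9 → (34, 228, 201).
R = 122 + 0.6154 × (34 − 122) = 67.845 → 68
G = 96 + 0.6154 × (228 − 96) = 177.233 → 177
B = 189 + 0.6154 × (201 − 189) = 196.385 → 196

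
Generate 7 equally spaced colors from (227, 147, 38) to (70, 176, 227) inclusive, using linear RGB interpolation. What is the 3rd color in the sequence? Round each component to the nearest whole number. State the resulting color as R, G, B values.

(175, 157, 101)

With 7 swatches and endpoints inclusive, swatch 3 sits at t = (3 − 1)/(7 − 1) = 2/6 ≈ 0.3333.
R = 227 + 0.3333 × (70 − 227) = 174.672 → 175
G = 147 + 0.3333 × (176 − 147) = 156.666 → 157
B = 38 + 0.3333 × (227 − 38) = 100.994 → 101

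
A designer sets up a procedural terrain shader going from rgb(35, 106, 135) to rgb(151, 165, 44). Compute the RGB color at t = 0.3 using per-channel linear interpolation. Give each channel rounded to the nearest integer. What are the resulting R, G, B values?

R = 35 + 0.3 × (151 − 35) = 35 + 0.3 × 116 = 69.8 → 70
G = 106 + 0.3 × (165 − 106) = 106 + 0.3 × 59 = 123.7 → 124
B = 135 + 0.3 × (44 − 135) = 135 + 0.3 × -91 = 107.7 → 108

(70, 124, 108)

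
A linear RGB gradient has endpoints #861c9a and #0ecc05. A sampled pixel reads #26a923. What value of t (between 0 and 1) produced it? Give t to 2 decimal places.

0.80

Invert the lerp on the G channel (largest span, 176): t = (169 − 28) / (204 − 28) = 141/176 = 0.80114.
Check on R: (38 − 134)/(14 − 134) = 0.8 ✓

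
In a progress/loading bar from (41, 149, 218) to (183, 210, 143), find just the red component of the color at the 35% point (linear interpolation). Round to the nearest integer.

91

R = 41 + 0.35 × (183 − 41) = 90.7 → 91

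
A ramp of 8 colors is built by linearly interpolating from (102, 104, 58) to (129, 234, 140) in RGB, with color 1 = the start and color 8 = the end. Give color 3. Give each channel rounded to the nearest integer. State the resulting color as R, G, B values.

(110, 141, 81)

With 8 swatches and endpoints inclusive, swatch 3 sits at t = (3 − 1)/(8 − 1) = 2/7 ≈ 0.2857.
R = 102 + 0.2857 × (129 − 102) = 109.714 → 110
G = 104 + 0.2857 × (234 − 104) = 141.141 → 141
B = 58 + 0.2857 × (140 − 58) = 81.427 → 81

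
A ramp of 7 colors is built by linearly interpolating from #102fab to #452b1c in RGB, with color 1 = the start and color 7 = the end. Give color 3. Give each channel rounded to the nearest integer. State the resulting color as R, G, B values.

With 7 swatches and endpoints inclusive, swatch 3 sits at t = (3 − 1)/(7 − 1) = 2/6 ≈ 0.3333.
#102fab → (16, 47, 171); #452b1c → (69, 43, 28).
R = 16 + 0.3333 × (69 − 16) = 33.665 → 34
G = 47 + 0.3333 × (43 − 47) = 45.667 → 46
B = 171 + 0.3333 × (28 − 171) = 123.338 → 123

(34, 46, 123)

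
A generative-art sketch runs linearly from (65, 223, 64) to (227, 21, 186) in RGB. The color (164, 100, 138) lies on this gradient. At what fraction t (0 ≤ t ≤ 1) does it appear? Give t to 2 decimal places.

0.61

Invert the lerp on the G channel (largest span, 202): t = (100 − 223) / (21 − 223) = -123/-202 = 0.60891.
Check on R: (164 − 65)/(227 − 65) = 0.6111 ✓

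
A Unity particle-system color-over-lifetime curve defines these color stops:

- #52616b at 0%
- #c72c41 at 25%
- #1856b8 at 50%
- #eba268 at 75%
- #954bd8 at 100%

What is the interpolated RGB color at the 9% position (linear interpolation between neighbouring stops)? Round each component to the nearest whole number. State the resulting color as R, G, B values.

9% lies between the 0% and 25% stops, so the local fraction is t = (9 − 0)/(25 − 0) = 9/25 ≈ 0.36.
#52616b → (82, 97, 107); #c72c41 → (199, 44, 65).
R = 82 + 0.36 × (199 − 82) = 124.12 → 124
G = 97 + 0.36 × (44 − 97) = 77.92 → 78
B = 107 + 0.36 × (65 − 107) = 91.88 → 92

(124, 78, 92)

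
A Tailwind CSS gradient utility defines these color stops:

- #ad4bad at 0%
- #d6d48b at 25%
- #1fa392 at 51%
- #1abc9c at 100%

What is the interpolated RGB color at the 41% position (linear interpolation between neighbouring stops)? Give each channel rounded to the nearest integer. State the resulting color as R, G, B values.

41% lies between the 25% and 51% stops, so the local fraction is t = (41 − 25)/(51 − 25) = 16/26 ≈ 0.6154.
#d6d48b → (214, 212, 139); #1fa392 → (31, 163, 146).
R = 214 + 0.6154 × (31 − 214) = 101.382 → 101
G = 212 + 0.6154 × (163 − 212) = 181.845 → 182
B = 139 + 0.6154 × (146 − 139) = 143.308 → 143

(101, 182, 143)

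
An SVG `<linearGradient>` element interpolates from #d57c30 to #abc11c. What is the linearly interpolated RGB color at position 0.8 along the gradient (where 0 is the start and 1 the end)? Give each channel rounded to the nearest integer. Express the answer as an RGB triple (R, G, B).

#d57c30 → (213, 124, 48); #abc11c → (171, 193, 28).
R = 213 + 0.8 × (171 − 213) = 213 + 0.8 × -42 = 179.4 → 179
G = 124 + 0.8 × (193 − 124) = 124 + 0.8 × 69 = 179.2 → 179
B = 48 + 0.8 × (28 − 48) = 48 + 0.8 × -20 = 32 → 32
So the blended color is (179, 179, 32), about #b3b320.

(179, 179, 32)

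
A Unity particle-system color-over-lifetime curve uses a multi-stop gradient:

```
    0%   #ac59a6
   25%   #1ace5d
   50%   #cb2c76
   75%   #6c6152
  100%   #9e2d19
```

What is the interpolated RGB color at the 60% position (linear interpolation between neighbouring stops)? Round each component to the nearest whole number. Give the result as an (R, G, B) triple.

60% lies between the 50% and 75% stops, so the local fraction is t = (60 − 50)/(75 − 50) = 10/25 ≈ 0.4.
#cb2c76 → (203, 44, 118); #6c6152 → (108, 97, 82).
R = 203 + 0.4 × (108 − 203) = 165 → 165
G = 44 + 0.4 × (97 − 44) = 65.2 → 65
B = 118 + 0.4 × (82 − 118) = 103.6 → 104

(165, 65, 104)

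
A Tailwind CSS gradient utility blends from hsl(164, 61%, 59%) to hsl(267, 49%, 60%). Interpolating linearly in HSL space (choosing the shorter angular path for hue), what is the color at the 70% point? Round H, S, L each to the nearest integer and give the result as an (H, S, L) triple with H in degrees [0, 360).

(236, 53, 60)

Hue arc: Δh = 267 − 164 = 103° (|Δh| ≤ 180, already the shorter path).
H = 164 + 0.7 × (103) = 236.1 → 236°
S = 61 + 0.7 × (49 − 61) = 52.6 → 53%
L = 59 + 0.7 × (60 − 59) = 59.7 → 60%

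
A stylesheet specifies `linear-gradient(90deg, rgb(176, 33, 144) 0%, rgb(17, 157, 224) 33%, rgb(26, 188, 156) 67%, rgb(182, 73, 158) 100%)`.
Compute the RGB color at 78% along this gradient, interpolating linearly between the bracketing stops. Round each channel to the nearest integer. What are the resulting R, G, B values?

(78, 150, 157)

78% lies between the 67% and 100% stops, so the local fraction is t = (78 − 67)/(100 − 67) = 11/33 ≈ 0.3333.
R = 26 + 0.3333 × (182 − 26) = 77.995 → 78
G = 188 + 0.3333 × (73 − 188) = 149.671 → 150
B = 156 + 0.3333 × (158 − 156) = 156.667 → 157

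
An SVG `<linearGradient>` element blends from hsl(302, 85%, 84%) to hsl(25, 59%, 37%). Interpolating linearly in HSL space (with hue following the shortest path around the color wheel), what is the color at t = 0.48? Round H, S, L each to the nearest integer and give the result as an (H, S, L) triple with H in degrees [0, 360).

Hue: 25 − 302 = -277°, but |-277| > 180 so the shorter arc goes the other way: Δh = -277 + 360 = 83°.
H = 302 + 0.48 × (83) = 341.84 → 342°
S = 85 + 0.48 × (59 − 85) = 72.52 → 73%
L = 84 + 0.48 × (37 − 84) = 61.44 → 61%

(342, 73, 61)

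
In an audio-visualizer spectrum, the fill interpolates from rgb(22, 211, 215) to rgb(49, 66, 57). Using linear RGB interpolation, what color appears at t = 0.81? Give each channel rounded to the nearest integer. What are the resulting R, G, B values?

(44, 94, 87)

R = 22 + 0.81 × (49 − 22) = 22 + 0.81 × 27 = 43.87 → 44
G = 211 + 0.81 × (66 − 211) = 211 + 0.81 × -145 = 93.55 → 94
B = 215 + 0.81 × (57 − 215) = 215 + 0.81 × -158 = 87.02 → 87
So the blended color is (44, 94, 87), about #2c5e57.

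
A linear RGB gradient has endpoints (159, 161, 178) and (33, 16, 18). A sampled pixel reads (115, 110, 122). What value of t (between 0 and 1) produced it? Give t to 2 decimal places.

Invert the lerp on the B channel (largest span, 160): t = (122 − 178) / (18 − 178) = -56/-160 = 0.35.
Check on R: (115 − 159)/(33 − 159) = 0.3492 ✓

0.35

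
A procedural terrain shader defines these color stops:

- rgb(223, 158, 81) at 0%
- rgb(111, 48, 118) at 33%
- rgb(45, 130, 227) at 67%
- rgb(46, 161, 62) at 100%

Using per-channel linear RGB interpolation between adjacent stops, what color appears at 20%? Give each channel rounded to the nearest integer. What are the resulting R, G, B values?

(155, 91, 103)

20% lies between the 0% and 33% stops, so the local fraction is t = (20 − 0)/(33 − 0) = 20/33 ≈ 0.6061.
R = 223 + 0.6061 × (111 − 223) = 155.117 → 155
G = 158 + 0.6061 × (48 − 158) = 91.329 → 91
B = 81 + 0.6061 × (118 − 81) = 103.426 → 103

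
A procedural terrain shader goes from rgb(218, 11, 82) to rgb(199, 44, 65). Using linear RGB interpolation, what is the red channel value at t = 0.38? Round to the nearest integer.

211

R = 218 + 0.38 × (199 − 218) = 210.78 → 211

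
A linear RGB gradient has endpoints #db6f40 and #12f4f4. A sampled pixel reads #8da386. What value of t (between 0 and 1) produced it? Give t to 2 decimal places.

Invert the lerp on the R channel (largest span, 201): t = (141 − 219) / (18 − 219) = -78/-201 = 0.38806.
Check on G: (163 − 111)/(244 − 111) = 0.391 ✓

0.39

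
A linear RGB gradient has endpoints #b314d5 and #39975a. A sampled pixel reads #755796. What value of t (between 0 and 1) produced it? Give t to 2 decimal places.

0.51

Invert the lerp on the G channel (largest span, 131): t = (87 − 20) / (151 − 20) = 67/131 = 0.51145.
Check on R: (117 − 179)/(57 − 179) = 0.5082 ✓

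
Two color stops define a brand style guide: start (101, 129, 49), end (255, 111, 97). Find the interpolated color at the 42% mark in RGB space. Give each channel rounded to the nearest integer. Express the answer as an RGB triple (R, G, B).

(166, 121, 69)

42% corresponds to t = 0.42.
R = 101 + 0.42 × (255 − 101) = 101 + 0.42 × 154 = 165.68 → 166
G = 129 + 0.42 × (111 − 129) = 129 + 0.42 × -18 = 121.44 → 121
B = 49 + 0.42 × (97 − 49) = 49 + 0.42 × 48 = 69.16 → 69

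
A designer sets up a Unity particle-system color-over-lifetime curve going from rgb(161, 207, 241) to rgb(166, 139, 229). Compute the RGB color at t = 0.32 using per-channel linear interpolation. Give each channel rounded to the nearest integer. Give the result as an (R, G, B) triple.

(163, 185, 237)

R = 161 + 0.32 × (166 − 161) = 161 + 0.32 × 5 = 162.6 → 163
G = 207 + 0.32 × (139 − 207) = 207 + 0.32 × -68 = 185.24 → 185
B = 241 + 0.32 × (229 − 241) = 241 + 0.32 × -12 = 237.16 → 237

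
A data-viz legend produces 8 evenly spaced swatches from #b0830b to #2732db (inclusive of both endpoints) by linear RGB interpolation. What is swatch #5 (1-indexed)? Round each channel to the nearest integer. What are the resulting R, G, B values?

(98, 85, 130)

With 8 swatches and endpoints inclusive, swatch 5 sits at t = (5 − 1)/(8 − 1) = 4/7 ≈ 0.5714.
#b0830b → (176, 131, 11); #2732db → (39, 50, 219).
R = 176 + 0.5714 × (39 − 176) = 97.718 → 98
G = 131 + 0.5714 × (50 − 131) = 84.717 → 85
B = 11 + 0.5714 × (219 − 11) = 129.851 → 130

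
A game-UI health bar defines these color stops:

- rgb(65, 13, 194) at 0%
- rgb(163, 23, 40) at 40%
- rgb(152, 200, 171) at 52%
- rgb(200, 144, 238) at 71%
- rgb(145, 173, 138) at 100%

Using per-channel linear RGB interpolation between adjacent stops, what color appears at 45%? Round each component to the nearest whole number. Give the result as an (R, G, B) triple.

(158, 97, 95)

45% lies between the 40% and 52% stops, so the local fraction is t = (45 − 40)/(52 − 40) = 5/12 ≈ 0.4167.
R = 163 + 0.4167 × (152 − 163) = 158.416 → 158
G = 23 + 0.4167 × (200 − 23) = 96.756 → 97
B = 40 + 0.4167 × (171 − 40) = 94.588 → 95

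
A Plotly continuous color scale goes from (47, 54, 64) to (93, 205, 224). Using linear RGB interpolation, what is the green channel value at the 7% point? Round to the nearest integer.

G = 54 + 0.07 × (205 − 54) = 64.57 → 65

65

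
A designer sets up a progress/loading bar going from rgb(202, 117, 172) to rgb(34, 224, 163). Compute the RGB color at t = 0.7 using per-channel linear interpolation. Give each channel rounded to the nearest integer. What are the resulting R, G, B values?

(84, 192, 166)

R = 202 + 0.7 × (34 − 202) = 202 + 0.7 × -168 = 84.4 → 84
G = 117 + 0.7 × (224 − 117) = 117 + 0.7 × 107 = 191.9 → 192
B = 172 + 0.7 × (163 − 172) = 172 + 0.7 × -9 = 165.7 → 166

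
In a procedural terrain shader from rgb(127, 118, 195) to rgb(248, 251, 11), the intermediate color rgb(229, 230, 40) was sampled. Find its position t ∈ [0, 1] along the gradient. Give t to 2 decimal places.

Invert the lerp on the B channel (largest span, 184): t = (40 − 195) / (11 − 195) = -155/-184 = 0.84239.
Check on R: (229 − 127)/(248 − 127) = 0.843 ✓

0.84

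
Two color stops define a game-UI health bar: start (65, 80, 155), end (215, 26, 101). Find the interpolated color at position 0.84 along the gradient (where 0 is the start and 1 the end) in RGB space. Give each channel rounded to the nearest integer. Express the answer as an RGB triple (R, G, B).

R = 65 + 0.84 × (215 − 65) = 65 + 0.84 × 150 = 191 → 191
G = 80 + 0.84 × (26 − 80) = 80 + 0.84 × -54 = 34.64 → 35
B = 155 + 0.84 × (101 − 155) = 155 + 0.84 × -54 = 109.64 → 110

(191, 35, 110)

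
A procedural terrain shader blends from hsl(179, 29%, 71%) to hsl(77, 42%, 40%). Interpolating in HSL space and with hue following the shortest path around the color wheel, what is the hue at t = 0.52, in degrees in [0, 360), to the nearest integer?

126

Hue arc: Δh = 77 − 179 = -102° (|Δh| ≤ 180, already the shorter path).
H = 179 + 0.52 × (-102) = 125.96 → 126°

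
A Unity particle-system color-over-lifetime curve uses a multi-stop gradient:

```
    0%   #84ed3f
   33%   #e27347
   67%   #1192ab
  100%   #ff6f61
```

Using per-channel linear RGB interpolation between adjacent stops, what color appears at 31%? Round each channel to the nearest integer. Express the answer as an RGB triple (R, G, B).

31% lies between the 0% and 33% stops, so the local fraction is t = (31 − 0)/(33 − 0) = 31/33 ≈ 0.9394.
#84ed3f → (132, 237, 63); #e27347 → (226, 115, 71).
R = 132 + 0.9394 × (226 − 132) = 220.304 → 220
G = 237 + 0.9394 × (115 − 237) = 122.393 → 122
B = 63 + 0.9394 × (71 − 63) = 70.515 → 71

(220, 122, 71)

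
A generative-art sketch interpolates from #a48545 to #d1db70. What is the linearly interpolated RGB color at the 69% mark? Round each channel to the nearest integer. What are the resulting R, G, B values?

#a48545 → (164, 133, 69); #d1db70 → (209, 219, 112).
69% corresponds to t = 0.69.
R = 164 + 0.69 × (209 − 164) = 164 + 0.69 × 45 = 195.05 → 195
G = 133 + 0.69 × (219 − 133) = 133 + 0.69 × 86 = 192.34 → 192
B = 69 + 0.69 × (112 − 69) = 69 + 0.69 × 43 = 98.67 → 99

(195, 192, 99)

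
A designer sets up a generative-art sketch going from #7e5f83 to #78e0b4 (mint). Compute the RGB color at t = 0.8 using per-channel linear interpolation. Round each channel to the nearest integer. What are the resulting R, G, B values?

(121, 198, 170)

#7e5f83 → (126, 95, 131); #78e0b4 → (120, 224, 180).
R = 126 + 0.8 × (120 − 126) = 126 + 0.8 × -6 = 121.2 → 121
G = 95 + 0.8 × (224 − 95) = 95 + 0.8 × 129 = 198.2 → 198
B = 131 + 0.8 × (180 − 131) = 131 + 0.8 × 49 = 170.2 → 170
So the blended color is (121, 198, 170), about #79c6aa.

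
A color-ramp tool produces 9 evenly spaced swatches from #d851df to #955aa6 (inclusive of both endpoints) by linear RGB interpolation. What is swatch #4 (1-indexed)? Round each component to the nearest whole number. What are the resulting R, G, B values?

(191, 84, 202)

With 9 swatches and endpoints inclusive, swatch 4 sits at t = (4 − 1)/(9 − 1) = 3/8 ≈ 0.375.
#d851df → (216, 81, 223); #955aa6 → (149, 90, 166).
R = 216 + 0.375 × (149 − 216) = 190.875 → 191
G = 81 + 0.375 × (90 − 81) = 84.375 → 84
B = 223 + 0.375 × (166 − 223) = 201.625 → 202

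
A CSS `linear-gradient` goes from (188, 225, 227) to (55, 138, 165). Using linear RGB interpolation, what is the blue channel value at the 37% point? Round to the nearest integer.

204

B = 227 + 0.37 × (165 − 227) = 204.06 → 204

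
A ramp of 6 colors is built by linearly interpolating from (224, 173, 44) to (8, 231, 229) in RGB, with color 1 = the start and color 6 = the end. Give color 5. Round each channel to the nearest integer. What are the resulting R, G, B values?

(51, 219, 192)

With 6 swatches and endpoints inclusive, swatch 5 sits at t = (5 − 1)/(6 − 1) = 4/5 ≈ 0.8.
R = 224 + 0.8 × (8 − 224) = 51.2 → 51
G = 173 + 0.8 × (231 − 173) = 219.4 → 219
B = 44 + 0.8 × (229 − 44) = 192 → 192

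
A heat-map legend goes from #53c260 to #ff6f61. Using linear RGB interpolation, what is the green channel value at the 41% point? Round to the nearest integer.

G₁ = 194 (from #53c260), G₂ = 111 (from #ff6f61).
G = 194 + 0.41 × (111 − 194) = 159.97 → 160

160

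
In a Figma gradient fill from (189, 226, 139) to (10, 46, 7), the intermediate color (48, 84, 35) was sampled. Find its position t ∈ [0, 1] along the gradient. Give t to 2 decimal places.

0.79

Invert the lerp on the G channel (largest span, 180): t = (84 − 226) / (46 − 226) = -142/-180 = 0.78889.
Check on R: (48 − 189)/(10 − 189) = 0.7877 ✓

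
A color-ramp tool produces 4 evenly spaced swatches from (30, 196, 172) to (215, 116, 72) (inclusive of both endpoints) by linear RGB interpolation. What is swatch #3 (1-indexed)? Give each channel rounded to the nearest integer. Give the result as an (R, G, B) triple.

(153, 143, 105)

With 4 swatches and endpoints inclusive, swatch 3 sits at t = (3 − 1)/(4 − 1) = 2/3 ≈ 0.6667.
R = 30 + 0.6667 × (215 − 30) = 153.339 → 153
G = 196 + 0.6667 × (116 − 196) = 142.664 → 143
B = 172 + 0.6667 × (72 − 172) = 105.33 → 105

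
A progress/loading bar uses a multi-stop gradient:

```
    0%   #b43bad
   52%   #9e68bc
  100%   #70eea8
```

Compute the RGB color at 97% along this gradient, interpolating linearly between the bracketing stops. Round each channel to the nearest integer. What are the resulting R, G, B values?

97% lies between the 52% and 100% stops, so the local fraction is t = (97 − 52)/(100 − 52) = 45/48 ≈ 0.9375.
#9e68bc → (158, 104, 188); #70eea8 → (112, 238, 168).
R = 158 + 0.9375 × (112 − 158) = 114.875 → 115
G = 104 + 0.9375 × (238 − 104) = 229.625 → 230
B = 188 + 0.9375 × (168 − 188) = 169.25 → 169

(115, 230, 169)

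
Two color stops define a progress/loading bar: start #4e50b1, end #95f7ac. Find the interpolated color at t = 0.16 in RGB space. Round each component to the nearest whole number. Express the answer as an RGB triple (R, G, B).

#4e50b1 → (78, 80, 177); #95f7ac → (149, 247, 172).
R = 78 + 0.16 × (149 − 78) = 78 + 0.16 × 71 = 89.36 → 89
G = 80 + 0.16 × (247 − 80) = 80 + 0.16 × 167 = 106.72 → 107
B = 177 + 0.16 × (172 − 177) = 177 + 0.16 × -5 = 176.2 → 176

(89, 107, 176)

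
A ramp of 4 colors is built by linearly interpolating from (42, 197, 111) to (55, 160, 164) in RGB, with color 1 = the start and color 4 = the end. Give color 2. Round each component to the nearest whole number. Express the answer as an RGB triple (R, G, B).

With 4 swatches and endpoints inclusive, swatch 2 sits at t = (2 − 1)/(4 − 1) = 1/3 ≈ 0.3333.
R = 42 + 0.3333 × (55 − 42) = 46.333 → 46
G = 197 + 0.3333 × (160 − 197) = 184.668 → 185
B = 111 + 0.3333 × (164 − 111) = 128.665 → 129

(46, 185, 129)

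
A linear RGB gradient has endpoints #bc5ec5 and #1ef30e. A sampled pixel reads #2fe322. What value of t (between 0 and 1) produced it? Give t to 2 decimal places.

Invert the lerp on the B channel (largest span, 183): t = (34 − 197) / (14 − 197) = -163/-183 = 0.89071.
Check on R: (47 − 188)/(30 − 188) = 0.8924 ✓

0.89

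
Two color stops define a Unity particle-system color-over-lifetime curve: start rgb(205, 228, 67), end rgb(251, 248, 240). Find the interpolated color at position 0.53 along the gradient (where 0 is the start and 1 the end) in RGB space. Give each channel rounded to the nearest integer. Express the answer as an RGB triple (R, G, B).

R = 205 + 0.53 × (251 − 205) = 205 + 0.53 × 46 = 229.38 → 229
G = 228 + 0.53 × (248 − 228) = 228 + 0.53 × 20 = 238.6 → 239
B = 67 + 0.53 × (240 − 67) = 67 + 0.53 × 173 = 158.69 → 159
So the blended color is (229, 239, 159), about #e5ef9f.

(229, 239, 159)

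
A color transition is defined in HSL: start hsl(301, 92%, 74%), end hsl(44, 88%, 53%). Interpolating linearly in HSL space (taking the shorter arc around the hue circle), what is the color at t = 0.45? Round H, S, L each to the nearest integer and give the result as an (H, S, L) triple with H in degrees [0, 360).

Hue: 44 − 301 = -257°, but |-257| > 180 so the shorter arc goes the other way: Δh = -257 + 360 = 103°.
H = 301 + 0.45 × (103) = 347.35 → 347°
S = 92 + 0.45 × (88 − 92) = 90.2 → 90%
L = 74 + 0.45 × (53 − 74) = 64.55 → 65%

(347, 90, 65)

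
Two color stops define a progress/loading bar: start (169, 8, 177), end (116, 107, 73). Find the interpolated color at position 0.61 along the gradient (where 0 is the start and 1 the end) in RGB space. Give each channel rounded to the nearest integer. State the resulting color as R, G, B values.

(137, 68, 114)

R = 169 + 0.61 × (116 − 169) = 169 + 0.61 × -53 = 136.67 → 137
G = 8 + 0.61 × (107 − 8) = 8 + 0.61 × 99 = 68.39 → 68
B = 177 + 0.61 × (73 − 177) = 177 + 0.61 × -104 = 113.56 → 114
So the blended color is (137, 68, 114), about #894472.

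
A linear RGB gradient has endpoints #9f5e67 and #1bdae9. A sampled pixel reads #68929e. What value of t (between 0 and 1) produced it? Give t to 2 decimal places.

Invert the lerp on the R channel (largest span, 132): t = (104 − 159) / (27 − 159) = -55/-132 = 0.41667.
Check on G: (146 − 94)/(218 − 94) = 0.4194 ✓

0.42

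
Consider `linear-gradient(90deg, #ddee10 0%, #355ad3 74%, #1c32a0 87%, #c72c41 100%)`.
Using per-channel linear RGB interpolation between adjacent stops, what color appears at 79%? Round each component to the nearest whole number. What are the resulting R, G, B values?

79% lies between the 74% and 87% stops, so the local fraction is t = (79 − 74)/(87 − 74) = 5/13 ≈ 0.3846.
#355ad3 → (53, 90, 211); #1c32a0 → (28, 50, 160).
R = 53 + 0.3846 × (28 − 53) = 43.385 → 43
G = 90 + 0.3846 × (50 − 90) = 74.616 → 75
B = 211 + 0.3846 × (160 − 211) = 191.385 → 191

(43, 75, 191)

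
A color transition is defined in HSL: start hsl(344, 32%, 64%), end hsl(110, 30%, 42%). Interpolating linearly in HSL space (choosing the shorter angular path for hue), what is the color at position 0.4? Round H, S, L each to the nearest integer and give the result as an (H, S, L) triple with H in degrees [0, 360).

Hue: 110 − 344 = -234°, but |-234| > 180 so the shorter arc goes the other way: Δh = -234 + 360 = 126°.
H = 344 + 0.4 × (126) = 394.4 → 394 → 394 mod 360 = 34°
S = 32 + 0.4 × (30 − 32) = 31.2 → 31%
L = 64 + 0.4 × (42 − 64) = 55.2 → 55%

(34, 31, 55)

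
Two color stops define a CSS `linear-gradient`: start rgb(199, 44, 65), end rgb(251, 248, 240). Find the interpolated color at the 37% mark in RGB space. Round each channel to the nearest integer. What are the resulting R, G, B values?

(218, 119, 130)

37% corresponds to t = 0.37.
R = 199 + 0.37 × (251 − 199) = 199 + 0.37 × 52 = 218.24 → 218
G = 44 + 0.37 × (248 − 44) = 44 + 0.37 × 204 = 119.48 → 119
B = 65 + 0.37 × (240 − 65) = 65 + 0.37 × 175 = 129.75 → 130
So the blended color is (218, 119, 130), about #da7782.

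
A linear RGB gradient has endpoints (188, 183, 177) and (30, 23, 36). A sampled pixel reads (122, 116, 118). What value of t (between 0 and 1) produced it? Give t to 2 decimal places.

Invert the lerp on the G channel (largest span, 160): t = (116 − 183) / (23 − 183) = -67/-160 = 0.41875.
Check on R: (122 − 188)/(30 − 188) = 0.4177 ✓

0.42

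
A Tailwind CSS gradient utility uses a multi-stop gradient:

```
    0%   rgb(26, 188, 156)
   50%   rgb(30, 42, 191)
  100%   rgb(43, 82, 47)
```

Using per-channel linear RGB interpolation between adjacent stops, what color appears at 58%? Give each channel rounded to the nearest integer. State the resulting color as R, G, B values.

58% lies between the 50% and 100% stops, so the local fraction is t = (58 − 50)/(100 − 50) = 8/50 ≈ 0.16.
R = 30 + 0.16 × (43 − 30) = 32.08 → 32
G = 42 + 0.16 × (82 − 42) = 48.4 → 48
B = 191 + 0.16 × (47 − 191) = 167.96 → 168

(32, 48, 168)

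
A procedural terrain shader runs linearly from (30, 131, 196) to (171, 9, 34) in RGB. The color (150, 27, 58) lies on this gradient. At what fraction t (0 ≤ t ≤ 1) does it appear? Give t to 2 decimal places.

Invert the lerp on the B channel (largest span, 162): t = (58 − 196) / (34 − 196) = -138/-162 = 0.85185.
Check on R: (150 − 30)/(171 − 30) = 0.8511 ✓

0.85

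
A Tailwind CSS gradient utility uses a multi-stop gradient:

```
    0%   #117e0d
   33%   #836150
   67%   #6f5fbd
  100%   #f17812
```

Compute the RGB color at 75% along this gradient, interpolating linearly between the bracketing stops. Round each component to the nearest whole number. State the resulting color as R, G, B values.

(143, 101, 148)

75% lies between the 67% and 100% stops, so the local fraction is t = (75 − 67)/(100 − 67) = 8/33 ≈ 0.2424.
#6f5fbd → (111, 95, 189); #f17812 → (241, 120, 18).
R = 111 + 0.2424 × (241 − 111) = 142.512 → 143
G = 95 + 0.2424 × (120 − 95) = 101.06 → 101
B = 189 + 0.2424 × (18 − 189) = 147.55 → 148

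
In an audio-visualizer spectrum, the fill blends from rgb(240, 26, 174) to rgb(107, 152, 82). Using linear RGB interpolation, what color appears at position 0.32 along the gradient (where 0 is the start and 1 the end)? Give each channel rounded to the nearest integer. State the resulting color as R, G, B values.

R = 240 + 0.32 × (107 − 240) = 240 + 0.32 × -133 = 197.44 → 197
G = 26 + 0.32 × (152 − 26) = 26 + 0.32 × 126 = 66.32 → 66
B = 174 + 0.32 × (82 − 174) = 174 + 0.32 × -92 = 144.56 → 145

(197, 66, 145)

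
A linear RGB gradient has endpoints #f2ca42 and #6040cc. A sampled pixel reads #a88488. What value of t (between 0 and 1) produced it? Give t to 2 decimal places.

Invert the lerp on the R channel (largest span, 146): t = (168 − 242) / (96 − 242) = -74/-146 = 0.50685.
Check on G: (132 − 202)/(64 − 202) = 0.5072 ✓

0.51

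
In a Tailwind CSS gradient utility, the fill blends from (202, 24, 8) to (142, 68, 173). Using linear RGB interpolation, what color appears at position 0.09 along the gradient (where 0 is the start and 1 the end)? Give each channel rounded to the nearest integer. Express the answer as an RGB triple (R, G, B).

(197, 28, 23)

R = 202 + 0.09 × (142 − 202) = 202 + 0.09 × -60 = 196.6 → 197
G = 24 + 0.09 × (68 − 24) = 24 + 0.09 × 44 = 27.96 → 28
B = 8 + 0.09 × (173 − 8) = 8 + 0.09 × 165 = 22.85 → 23
So the blended color is (197, 28, 23), about #c51c17.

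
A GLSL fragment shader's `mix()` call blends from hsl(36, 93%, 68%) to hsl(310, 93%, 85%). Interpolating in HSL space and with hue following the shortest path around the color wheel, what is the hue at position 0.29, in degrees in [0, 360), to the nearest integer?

Hue: 310 − 36 = 274°, but |274| > 180 so the shorter arc goes the other way: Δh = 274 − 360 = -86°.
H = 36 + 0.29 × (-86) = 11.06 → 11°

11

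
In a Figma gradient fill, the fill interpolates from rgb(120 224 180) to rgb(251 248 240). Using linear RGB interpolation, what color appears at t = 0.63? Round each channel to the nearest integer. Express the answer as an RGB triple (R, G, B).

(203, 239, 218)

R = 120 + 0.63 × (251 − 120) = 120 + 0.63 × 131 = 202.53 → 203
G = 224 + 0.63 × (248 − 224) = 224 + 0.63 × 24 = 239.12 → 239
B = 180 + 0.63 × (240 − 180) = 180 + 0.63 × 60 = 217.8 → 218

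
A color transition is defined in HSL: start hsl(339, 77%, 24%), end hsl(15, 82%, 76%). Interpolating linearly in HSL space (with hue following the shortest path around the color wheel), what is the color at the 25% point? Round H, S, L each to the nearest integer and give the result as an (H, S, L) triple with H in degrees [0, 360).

(348, 78, 37)

Hue: 15 − 339 = -324°, but |-324| > 180 so the shorter arc goes the other way: Δh = -324 + 360 = 36°.
H = 339 + 0.25 × (36) = 348 → 348°
S = 77 + 0.25 × (82 − 77) = 78.25 → 78%
L = 24 + 0.25 × (76 − 24) = 37 → 37%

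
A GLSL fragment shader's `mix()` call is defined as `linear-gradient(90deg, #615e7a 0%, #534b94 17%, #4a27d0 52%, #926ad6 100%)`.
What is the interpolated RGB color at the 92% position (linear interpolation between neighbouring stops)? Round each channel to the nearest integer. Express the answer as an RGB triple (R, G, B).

(134, 95, 213)

92% lies between the 52% and 100% stops, so the local fraction is t = (92 − 52)/(100 − 52) = 40/48 ≈ 0.8333.
#4a27d0 → (74, 39, 208); #926ad6 → (146, 106, 214).
R = 74 + 0.8333 × (146 − 74) = 133.998 → 134
G = 39 + 0.8333 × (106 − 39) = 94.831 → 95
B = 208 + 0.8333 × (214 − 208) = 213 → 213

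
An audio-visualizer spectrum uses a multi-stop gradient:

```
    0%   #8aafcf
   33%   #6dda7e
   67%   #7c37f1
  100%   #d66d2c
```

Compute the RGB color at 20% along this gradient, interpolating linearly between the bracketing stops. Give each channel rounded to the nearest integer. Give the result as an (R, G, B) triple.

20% lies between the 0% and 33% stops, so the local fraction is t = (20 − 0)/(33 − 0) = 20/33 ≈ 0.6061.
#8aafcf → (138, 175, 207); #6dda7e → (109, 218, 126).
R = 138 + 0.6061 × (109 − 138) = 120.423 → 120
G = 175 + 0.6061 × (218 − 175) = 201.062 → 201
B = 207 + 0.6061 × (126 − 207) = 157.906 → 158

(120, 201, 158)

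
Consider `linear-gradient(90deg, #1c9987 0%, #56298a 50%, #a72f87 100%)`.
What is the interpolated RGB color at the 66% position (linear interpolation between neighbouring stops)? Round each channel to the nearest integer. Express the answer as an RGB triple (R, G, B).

(112, 43, 137)

66% lies between the 50% and 100% stops, so the local fraction is t = (66 − 50)/(100 − 50) = 16/50 ≈ 0.32.
#56298a → (86, 41, 138); #a72f87 → (167, 47, 135).
R = 86 + 0.32 × (167 − 86) = 111.92 → 112
G = 41 + 0.32 × (47 − 41) = 42.92 → 43
B = 138 + 0.32 × (135 − 138) = 137.04 → 137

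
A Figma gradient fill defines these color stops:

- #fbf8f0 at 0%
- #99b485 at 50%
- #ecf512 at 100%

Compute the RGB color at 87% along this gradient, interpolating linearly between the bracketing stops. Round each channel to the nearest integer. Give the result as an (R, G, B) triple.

87% lies between the 50% and 100% stops, so the local fraction is t = (87 − 50)/(100 − 50) = 37/50 ≈ 0.74.
#99b485 → (153, 180, 133); #ecf512 → (236, 245, 18).
R = 153 + 0.74 × (236 − 153) = 214.42 → 214
G = 180 + 0.74 × (245 − 180) = 228.1 → 228
B = 133 + 0.74 × (18 − 133) = 47.9 → 48

(214, 228, 48)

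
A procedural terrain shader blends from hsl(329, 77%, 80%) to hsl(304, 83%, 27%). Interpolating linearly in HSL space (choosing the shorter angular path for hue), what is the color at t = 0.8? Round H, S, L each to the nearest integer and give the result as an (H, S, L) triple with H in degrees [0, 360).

Hue arc: Δh = 304 − 329 = -25° (|Δh| ≤ 180, already the shorter path).
H = 329 + 0.8 × (-25) = 309 → 309°
S = 77 + 0.8 × (83 − 77) = 81.8 → 82%
L = 80 + 0.8 × (27 − 80) = 37.6 → 38%

(309, 82, 38)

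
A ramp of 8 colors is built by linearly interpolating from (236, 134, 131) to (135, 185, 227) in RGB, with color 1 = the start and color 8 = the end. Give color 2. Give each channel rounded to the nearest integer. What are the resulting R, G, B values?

With 8 swatches and endpoints inclusive, swatch 2 sits at t = (2 − 1)/(8 − 1) = 1/7 ≈ 0.1429.
R = 236 + 0.1429 × (135 − 236) = 221.567 → 222
G = 134 + 0.1429 × (185 − 134) = 141.288 → 141
B = 131 + 0.1429 × (227 − 131) = 144.718 → 145

(222, 141, 145)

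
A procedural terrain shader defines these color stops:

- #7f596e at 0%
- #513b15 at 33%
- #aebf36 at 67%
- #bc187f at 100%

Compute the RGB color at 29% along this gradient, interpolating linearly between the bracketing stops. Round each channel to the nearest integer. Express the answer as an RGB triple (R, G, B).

29% lies between the 0% and 33% stops, so the local fraction is t = (29 − 0)/(33 − 0) = 29/33 ≈ 0.8788.
#7f596e → (127, 89, 110); #513b15 → (81, 59, 21).
R = 127 + 0.8788 × (81 − 127) = 86.575 → 87
G = 89 + 0.8788 × (59 − 89) = 62.636 → 63
B = 110 + 0.8788 × (21 − 110) = 31.787 → 32

(87, 63, 32)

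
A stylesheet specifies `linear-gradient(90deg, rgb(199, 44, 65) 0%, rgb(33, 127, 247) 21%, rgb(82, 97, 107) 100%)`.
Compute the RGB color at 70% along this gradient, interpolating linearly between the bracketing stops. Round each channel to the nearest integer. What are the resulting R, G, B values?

(63, 108, 160)

70% lies between the 21% and 100% stops, so the local fraction is t = (70 − 21)/(100 − 21) = 49/79 ≈ 0.6203.
R = 33 + 0.6203 × (82 − 33) = 63.395 → 63
G = 127 + 0.6203 × (97 − 127) = 108.391 → 108
B = 247 + 0.6203 × (107 − 247) = 160.158 → 160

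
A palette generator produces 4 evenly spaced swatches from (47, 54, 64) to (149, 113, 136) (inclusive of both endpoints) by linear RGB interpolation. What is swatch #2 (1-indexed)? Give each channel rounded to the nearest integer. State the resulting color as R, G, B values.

With 4 swatches and endpoints inclusive, swatch 2 sits at t = (2 − 1)/(4 − 1) = 1/3 ≈ 0.3333.
R = 47 + 0.3333 × (149 − 47) = 80.997 → 81
G = 54 + 0.3333 × (113 − 54) = 73.665 → 74
B = 64 + 0.3333 × (136 − 64) = 87.998 → 88

(81, 74, 88)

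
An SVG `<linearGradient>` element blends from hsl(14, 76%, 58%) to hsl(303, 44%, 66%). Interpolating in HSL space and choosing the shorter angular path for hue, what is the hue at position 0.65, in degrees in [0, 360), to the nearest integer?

Hue: 303 − 14 = 289°, but |289| > 180 so the shorter arc goes the other way: Δh = 289 − 360 = -71°.
H = 14 + 0.65 × (-71) = -32.15 → -32 → -32 mod 360 = 328°

328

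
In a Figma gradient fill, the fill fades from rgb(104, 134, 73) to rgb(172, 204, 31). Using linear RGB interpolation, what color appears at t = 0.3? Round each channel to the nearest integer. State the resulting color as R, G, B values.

R = 104 + 0.3 × (172 − 104) = 104 + 0.3 × 68 = 124.4 → 124
G = 134 + 0.3 × (204 − 134) = 134 + 0.3 × 70 = 155 → 155
B = 73 + 0.3 × (31 − 73) = 73 + 0.3 × -42 = 60.4 → 60

(124, 155, 60)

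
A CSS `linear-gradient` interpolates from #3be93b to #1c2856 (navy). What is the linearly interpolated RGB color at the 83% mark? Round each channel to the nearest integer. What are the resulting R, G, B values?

(33, 73, 81)

#3be93b → (59, 233, 59); #1c2856 → (28, 40, 86).
83% corresponds to t = 0.83.
R = 59 + 0.83 × (28 − 59) = 59 + 0.83 × -31 = 33.27 → 33
G = 233 + 0.83 × (40 − 233) = 233 + 0.83 × -193 = 72.81 → 73
B = 59 + 0.83 × (86 − 59) = 59 + 0.83 × 27 = 81.41 → 81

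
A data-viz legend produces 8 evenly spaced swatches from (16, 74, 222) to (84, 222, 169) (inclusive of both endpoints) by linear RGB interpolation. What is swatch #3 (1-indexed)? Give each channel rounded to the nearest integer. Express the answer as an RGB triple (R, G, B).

With 8 swatches and endpoints inclusive, swatch 3 sits at t = (3 − 1)/(8 − 1) = 2/7 ≈ 0.2857.
R = 16 + 0.2857 × (84 − 16) = 35.428 → 35
G = 74 + 0.2857 × (222 − 74) = 116.284 → 116
B = 222 + 0.2857 × (169 − 222) = 206.858 → 207

(35, 116, 207)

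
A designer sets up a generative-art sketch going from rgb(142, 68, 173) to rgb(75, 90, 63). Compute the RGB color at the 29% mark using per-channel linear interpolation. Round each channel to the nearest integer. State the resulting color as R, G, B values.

(123, 74, 141)

29% corresponds to t = 0.29.
R = 142 + 0.29 × (75 − 142) = 142 + 0.29 × -67 = 122.57 → 123
G = 68 + 0.29 × (90 − 68) = 68 + 0.29 × 22 = 74.38 → 74
B = 173 + 0.29 × (63 − 173) = 173 + 0.29 × -110 = 141.1 → 141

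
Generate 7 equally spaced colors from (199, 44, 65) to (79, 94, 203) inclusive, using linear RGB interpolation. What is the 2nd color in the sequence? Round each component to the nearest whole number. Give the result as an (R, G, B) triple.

With 7 swatches and endpoints inclusive, swatch 2 sits at t = (2 − 1)/(7 − 1) = 1/6 ≈ 0.1667.
R = 199 + 0.1667 × (79 − 199) = 178.996 → 179
G = 44 + 0.1667 × (94 − 44) = 52.335 → 52
B = 65 + 0.1667 × (203 − 65) = 88.005 → 88

(179, 52, 88)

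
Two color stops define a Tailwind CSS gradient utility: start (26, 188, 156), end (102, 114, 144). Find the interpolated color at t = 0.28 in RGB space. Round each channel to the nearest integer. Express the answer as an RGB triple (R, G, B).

R = 26 + 0.28 × (102 − 26) = 26 + 0.28 × 76 = 47.28 → 47
G = 188 + 0.28 × (114 − 188) = 188 + 0.28 × -74 = 167.28 → 167
B = 156 + 0.28 × (144 − 156) = 156 + 0.28 × -12 = 152.64 → 153

(47, 167, 153)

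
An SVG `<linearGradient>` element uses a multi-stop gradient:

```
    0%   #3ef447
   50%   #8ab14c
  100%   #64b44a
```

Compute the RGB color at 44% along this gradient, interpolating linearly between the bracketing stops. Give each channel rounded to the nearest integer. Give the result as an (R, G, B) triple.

44% lies between the 0% and 50% stops, so the local fraction is t = (44 − 0)/(50 − 0) = 44/50 ≈ 0.88.
#3ef447 → (62, 244, 71); #8ab14c → (138, 177, 76).
R = 62 + 0.88 × (138 − 62) = 128.88 → 129
G = 244 + 0.88 × (177 − 244) = 185.04 → 185
B = 71 + 0.88 × (76 − 71) = 75.4 → 75

(129, 185, 75)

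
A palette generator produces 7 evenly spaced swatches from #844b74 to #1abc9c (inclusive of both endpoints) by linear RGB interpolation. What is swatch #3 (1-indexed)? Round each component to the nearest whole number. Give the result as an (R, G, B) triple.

With 7 swatches and endpoints inclusive, swatch 3 sits at t = (3 − 1)/(7 − 1) = 2/6 ≈ 0.3333.
#844b74 → (132, 75, 116); #1abc9c → (26, 188, 156).
R = 132 + 0.3333 × (26 − 132) = 96.67 → 97
G = 75 + 0.3333 × (188 − 75) = 112.663 → 113
B = 116 + 0.3333 × (156 − 116) = 129.332 → 129

(97, 113, 129)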